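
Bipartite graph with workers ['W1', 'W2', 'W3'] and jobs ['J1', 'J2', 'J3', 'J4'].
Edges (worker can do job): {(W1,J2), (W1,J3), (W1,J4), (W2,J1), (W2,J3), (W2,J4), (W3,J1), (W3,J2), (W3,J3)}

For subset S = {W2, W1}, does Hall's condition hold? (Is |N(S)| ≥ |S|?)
Yes: |N(S)| = 4, |S| = 2

Subset S = {W2, W1}
Neighbors N(S) = {J1, J2, J3, J4}

|N(S)| = 4, |S| = 2
Hall's condition: |N(S)| ≥ |S| is satisfied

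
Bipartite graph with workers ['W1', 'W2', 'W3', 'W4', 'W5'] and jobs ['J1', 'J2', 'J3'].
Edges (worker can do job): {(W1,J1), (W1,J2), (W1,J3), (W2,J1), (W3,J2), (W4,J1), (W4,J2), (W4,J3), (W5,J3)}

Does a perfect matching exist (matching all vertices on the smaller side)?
Yes, perfect matching exists (size 3)

Perfect matching: {(W3,J2), (W4,J1), (W5,J3)}
All 3 vertices on the smaller side are matched.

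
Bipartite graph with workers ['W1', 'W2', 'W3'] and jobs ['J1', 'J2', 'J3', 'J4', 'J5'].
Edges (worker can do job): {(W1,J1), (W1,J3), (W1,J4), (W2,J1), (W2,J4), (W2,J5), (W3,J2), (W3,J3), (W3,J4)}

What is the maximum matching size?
Maximum matching size = 3

Maximum matching: {(W1,J3), (W2,J5), (W3,J4)}
Size: 3

This assigns 3 workers to 3 distinct jobs.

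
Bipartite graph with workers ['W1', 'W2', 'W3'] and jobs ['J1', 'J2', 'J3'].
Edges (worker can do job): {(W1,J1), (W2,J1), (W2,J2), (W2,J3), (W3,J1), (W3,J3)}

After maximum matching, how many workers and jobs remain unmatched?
Unmatched: 0 workers, 0 jobs

Maximum matching size: 3
Workers: 3 total, 3 matched, 0 unmatched
Jobs: 3 total, 3 matched, 0 unmatched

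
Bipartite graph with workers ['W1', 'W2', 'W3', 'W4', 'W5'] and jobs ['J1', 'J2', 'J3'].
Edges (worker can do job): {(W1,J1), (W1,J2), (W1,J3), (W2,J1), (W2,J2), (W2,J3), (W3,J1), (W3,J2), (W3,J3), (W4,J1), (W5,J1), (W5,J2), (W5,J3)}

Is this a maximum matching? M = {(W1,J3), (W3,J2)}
No, size 2 is not maximum

Proposed matching has size 2.
Maximum matching size for this graph: 3.

This is NOT maximum - can be improved to size 3.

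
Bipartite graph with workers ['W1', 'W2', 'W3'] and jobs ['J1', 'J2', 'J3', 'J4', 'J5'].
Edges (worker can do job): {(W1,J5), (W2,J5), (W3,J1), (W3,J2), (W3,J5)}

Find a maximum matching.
Matching: {(W1,J5), (W3,J2)}

Maximum matching (size 2):
  W1 → J5
  W3 → J2

Each worker is assigned to at most one job, and each job to at most one worker.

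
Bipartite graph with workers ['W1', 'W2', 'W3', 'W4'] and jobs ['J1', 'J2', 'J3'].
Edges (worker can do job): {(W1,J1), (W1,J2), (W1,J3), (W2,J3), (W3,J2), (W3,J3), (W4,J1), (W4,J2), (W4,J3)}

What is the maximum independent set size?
Maximum independent set = 4

By König's theorem:
- Min vertex cover = Max matching = 3
- Max independent set = Total vertices - Min vertex cover
- Max independent set = 7 - 3 = 4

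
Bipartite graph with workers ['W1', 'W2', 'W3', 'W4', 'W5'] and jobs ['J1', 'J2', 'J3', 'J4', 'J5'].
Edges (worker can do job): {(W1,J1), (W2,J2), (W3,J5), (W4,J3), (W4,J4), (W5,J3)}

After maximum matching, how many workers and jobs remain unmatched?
Unmatched: 0 workers, 0 jobs

Maximum matching size: 5
Workers: 5 total, 5 matched, 0 unmatched
Jobs: 5 total, 5 matched, 0 unmatched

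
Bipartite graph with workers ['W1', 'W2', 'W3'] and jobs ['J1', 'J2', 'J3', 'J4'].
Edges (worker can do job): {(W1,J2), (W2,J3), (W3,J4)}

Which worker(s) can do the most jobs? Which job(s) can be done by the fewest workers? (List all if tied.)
Most versatile: W1, W2, W3 (1 jobs); Least covered: J1 (0 workers)

Worker degrees (jobs they can do): W1:1, W2:1, W3:1
Job degrees (workers who can do it): J1:0, J2:1, J3:1, J4:1

Maximum worker degree is 1, achieved by: W1, W2, W3
Minimum job degree is 0, achieved by: J1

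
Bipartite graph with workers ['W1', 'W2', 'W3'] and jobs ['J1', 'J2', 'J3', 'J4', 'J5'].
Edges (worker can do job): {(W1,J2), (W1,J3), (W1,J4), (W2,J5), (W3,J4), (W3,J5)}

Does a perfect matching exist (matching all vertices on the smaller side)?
Yes, perfect matching exists (size 3)

Perfect matching: {(W1,J2), (W2,J5), (W3,J4)}
All 3 vertices on the smaller side are matched.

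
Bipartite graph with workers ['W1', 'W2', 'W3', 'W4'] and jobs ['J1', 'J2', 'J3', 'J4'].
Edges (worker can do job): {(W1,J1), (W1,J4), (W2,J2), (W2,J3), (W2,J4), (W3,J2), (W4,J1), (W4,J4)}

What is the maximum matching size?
Maximum matching size = 4

Maximum matching: {(W1,J1), (W2,J3), (W3,J2), (W4,J4)}
Size: 4

This assigns 4 workers to 4 distinct jobs.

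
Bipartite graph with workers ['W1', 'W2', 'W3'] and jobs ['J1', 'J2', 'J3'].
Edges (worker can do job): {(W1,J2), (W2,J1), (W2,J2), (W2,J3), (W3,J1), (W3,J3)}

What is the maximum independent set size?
Maximum independent set = 3

By König's theorem:
- Min vertex cover = Max matching = 3
- Max independent set = Total vertices - Min vertex cover
- Max independent set = 6 - 3 = 3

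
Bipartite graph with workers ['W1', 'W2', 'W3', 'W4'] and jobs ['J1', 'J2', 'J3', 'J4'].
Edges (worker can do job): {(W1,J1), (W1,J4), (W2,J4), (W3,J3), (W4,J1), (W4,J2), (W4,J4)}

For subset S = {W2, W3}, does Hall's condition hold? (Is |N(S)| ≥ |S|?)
Yes: |N(S)| = 2, |S| = 2

Subset S = {W2, W3}
Neighbors N(S) = {J3, J4}

|N(S)| = 2, |S| = 2
Hall's condition: |N(S)| ≥ |S| is satisfied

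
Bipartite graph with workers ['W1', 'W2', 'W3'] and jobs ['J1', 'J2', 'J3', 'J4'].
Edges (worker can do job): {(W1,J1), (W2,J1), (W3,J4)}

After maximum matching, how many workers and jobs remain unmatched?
Unmatched: 1 workers, 2 jobs

Maximum matching size: 2
Workers: 3 total, 2 matched, 1 unmatched
Jobs: 4 total, 2 matched, 2 unmatched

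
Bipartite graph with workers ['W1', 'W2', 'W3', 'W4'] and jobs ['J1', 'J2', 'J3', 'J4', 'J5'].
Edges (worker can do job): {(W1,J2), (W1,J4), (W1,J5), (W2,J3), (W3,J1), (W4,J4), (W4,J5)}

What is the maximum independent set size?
Maximum independent set = 5

By König's theorem:
- Min vertex cover = Max matching = 4
- Max independent set = Total vertices - Min vertex cover
- Max independent set = 9 - 4 = 5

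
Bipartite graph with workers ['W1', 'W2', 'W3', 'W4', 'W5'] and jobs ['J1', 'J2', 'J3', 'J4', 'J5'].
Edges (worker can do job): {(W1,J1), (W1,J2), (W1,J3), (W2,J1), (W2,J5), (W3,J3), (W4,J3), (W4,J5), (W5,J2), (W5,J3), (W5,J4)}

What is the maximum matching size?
Maximum matching size = 5

Maximum matching: {(W1,J2), (W2,J1), (W3,J3), (W4,J5), (W5,J4)}
Size: 5

This assigns 5 workers to 5 distinct jobs.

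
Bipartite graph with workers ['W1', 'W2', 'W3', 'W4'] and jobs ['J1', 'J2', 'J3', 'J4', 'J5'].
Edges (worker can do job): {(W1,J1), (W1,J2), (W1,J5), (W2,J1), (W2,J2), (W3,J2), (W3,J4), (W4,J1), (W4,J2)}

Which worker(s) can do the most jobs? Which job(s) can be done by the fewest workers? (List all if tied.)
Most versatile: W1 (3 jobs); Least covered: J3 (0 workers)

Worker degrees (jobs they can do): W1:3, W2:2, W3:2, W4:2
Job degrees (workers who can do it): J1:3, J2:4, J3:0, J4:1, J5:1

Maximum worker degree is 3, achieved by: W1
Minimum job degree is 0, achieved by: J3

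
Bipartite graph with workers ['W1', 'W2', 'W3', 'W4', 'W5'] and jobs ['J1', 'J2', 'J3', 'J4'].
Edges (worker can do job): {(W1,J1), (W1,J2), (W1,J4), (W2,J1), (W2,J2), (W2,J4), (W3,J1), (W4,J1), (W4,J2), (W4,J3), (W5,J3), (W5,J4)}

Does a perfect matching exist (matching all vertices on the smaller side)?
Yes, perfect matching exists (size 4)

Perfect matching: {(W1,J2), (W3,J1), (W4,J3), (W5,J4)}
All 4 vertices on the smaller side are matched.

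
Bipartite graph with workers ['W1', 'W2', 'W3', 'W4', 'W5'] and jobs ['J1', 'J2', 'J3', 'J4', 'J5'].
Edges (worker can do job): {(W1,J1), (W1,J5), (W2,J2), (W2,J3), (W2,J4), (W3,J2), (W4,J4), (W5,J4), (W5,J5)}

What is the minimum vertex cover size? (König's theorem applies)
Minimum vertex cover size = 5

By König's theorem: in bipartite graphs,
min vertex cover = max matching = 5

Maximum matching has size 5, so minimum vertex cover also has size 5.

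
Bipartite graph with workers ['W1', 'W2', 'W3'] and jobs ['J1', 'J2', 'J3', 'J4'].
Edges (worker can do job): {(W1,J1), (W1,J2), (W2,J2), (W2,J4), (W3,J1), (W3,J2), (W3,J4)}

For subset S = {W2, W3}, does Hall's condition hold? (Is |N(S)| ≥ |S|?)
Yes: |N(S)| = 3, |S| = 2

Subset S = {W2, W3}
Neighbors N(S) = {J1, J2, J4}

|N(S)| = 3, |S| = 2
Hall's condition: |N(S)| ≥ |S| is satisfied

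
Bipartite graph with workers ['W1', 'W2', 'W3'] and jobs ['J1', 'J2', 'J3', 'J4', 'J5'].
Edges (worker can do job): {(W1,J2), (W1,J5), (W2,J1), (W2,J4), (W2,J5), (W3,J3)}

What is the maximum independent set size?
Maximum independent set = 5

By König's theorem:
- Min vertex cover = Max matching = 3
- Max independent set = Total vertices - Min vertex cover
- Max independent set = 8 - 3 = 5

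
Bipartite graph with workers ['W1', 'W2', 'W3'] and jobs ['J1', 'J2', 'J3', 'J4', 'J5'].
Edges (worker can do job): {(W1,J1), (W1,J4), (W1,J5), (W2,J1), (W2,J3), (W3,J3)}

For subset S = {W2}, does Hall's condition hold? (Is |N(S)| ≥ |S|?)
Yes: |N(S)| = 2, |S| = 1

Subset S = {W2}
Neighbors N(S) = {J1, J3}

|N(S)| = 2, |S| = 1
Hall's condition: |N(S)| ≥ |S| is satisfied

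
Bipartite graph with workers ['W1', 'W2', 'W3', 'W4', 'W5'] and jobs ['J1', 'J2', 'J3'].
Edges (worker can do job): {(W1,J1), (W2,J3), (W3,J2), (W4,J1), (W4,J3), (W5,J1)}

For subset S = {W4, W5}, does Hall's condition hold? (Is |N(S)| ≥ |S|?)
Yes: |N(S)| = 2, |S| = 2

Subset S = {W4, W5}
Neighbors N(S) = {J1, J3}

|N(S)| = 2, |S| = 2
Hall's condition: |N(S)| ≥ |S| is satisfied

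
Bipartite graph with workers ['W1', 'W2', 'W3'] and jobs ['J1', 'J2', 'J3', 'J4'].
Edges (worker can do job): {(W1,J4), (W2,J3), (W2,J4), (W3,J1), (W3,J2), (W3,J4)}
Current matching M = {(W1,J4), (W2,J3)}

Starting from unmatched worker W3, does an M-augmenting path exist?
Yes: W3 → J1

An M-augmenting path alternates non-matching / matching edges, starting and ending at unmatched vertices.
Path: W3 → J1
(J1 is unmatched in M, so the path is augmenting.)
Flipping edges along this path would increase |M| from 2 to 3.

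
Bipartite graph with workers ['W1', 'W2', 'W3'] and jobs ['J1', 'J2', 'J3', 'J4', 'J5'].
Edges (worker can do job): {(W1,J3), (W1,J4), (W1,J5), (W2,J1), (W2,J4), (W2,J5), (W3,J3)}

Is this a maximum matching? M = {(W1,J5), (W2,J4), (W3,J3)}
Yes, size 3 is maximum

Proposed matching has size 3.
Maximum matching size for this graph: 3.

This is a maximum matching.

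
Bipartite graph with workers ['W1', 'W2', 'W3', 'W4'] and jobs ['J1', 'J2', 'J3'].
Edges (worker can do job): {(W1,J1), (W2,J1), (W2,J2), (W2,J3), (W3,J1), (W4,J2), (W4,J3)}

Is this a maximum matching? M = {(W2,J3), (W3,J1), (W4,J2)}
Yes, size 3 is maximum

Proposed matching has size 3.
Maximum matching size for this graph: 3.

This is a maximum matching.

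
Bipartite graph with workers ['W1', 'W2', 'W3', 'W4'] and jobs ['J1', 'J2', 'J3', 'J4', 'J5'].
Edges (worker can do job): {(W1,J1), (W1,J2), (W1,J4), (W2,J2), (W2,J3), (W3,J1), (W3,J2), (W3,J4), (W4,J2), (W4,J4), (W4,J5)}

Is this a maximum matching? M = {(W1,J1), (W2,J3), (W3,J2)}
No, size 3 is not maximum

Proposed matching has size 3.
Maximum matching size for this graph: 4.

This is NOT maximum - can be improved to size 4.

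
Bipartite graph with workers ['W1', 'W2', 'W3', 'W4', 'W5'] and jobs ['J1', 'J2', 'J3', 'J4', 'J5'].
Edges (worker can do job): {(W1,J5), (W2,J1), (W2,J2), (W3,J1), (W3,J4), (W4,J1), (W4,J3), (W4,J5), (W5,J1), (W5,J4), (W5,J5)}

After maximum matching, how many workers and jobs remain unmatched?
Unmatched: 0 workers, 0 jobs

Maximum matching size: 5
Workers: 5 total, 5 matched, 0 unmatched
Jobs: 5 total, 5 matched, 0 unmatched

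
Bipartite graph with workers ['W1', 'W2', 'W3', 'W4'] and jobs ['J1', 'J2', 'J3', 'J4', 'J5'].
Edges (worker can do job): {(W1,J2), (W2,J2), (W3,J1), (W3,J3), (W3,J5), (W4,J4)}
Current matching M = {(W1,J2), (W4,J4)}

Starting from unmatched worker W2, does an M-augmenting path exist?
No augmenting path from W2

Alternating search from W2 reaches jobs: {J2}.
Every reachable job is already matched in M, and following those matched edges back to workers exposes no further unvisited jobs.
No M-augmenting path from W2 exists.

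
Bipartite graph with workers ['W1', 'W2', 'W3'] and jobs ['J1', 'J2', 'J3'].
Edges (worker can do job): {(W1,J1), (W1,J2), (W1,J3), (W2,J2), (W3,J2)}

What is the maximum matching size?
Maximum matching size = 2

Maximum matching: {(W1,J3), (W3,J2)}
Size: 2

This assigns 2 workers to 2 distinct jobs.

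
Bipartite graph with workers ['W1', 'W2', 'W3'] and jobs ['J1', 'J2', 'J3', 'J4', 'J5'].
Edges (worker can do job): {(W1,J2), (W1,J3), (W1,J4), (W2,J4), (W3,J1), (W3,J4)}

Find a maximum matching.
Matching: {(W1,J3), (W2,J4), (W3,J1)}

Maximum matching (size 3):
  W1 → J3
  W2 → J4
  W3 → J1

Each worker is assigned to at most one job, and each job to at most one worker.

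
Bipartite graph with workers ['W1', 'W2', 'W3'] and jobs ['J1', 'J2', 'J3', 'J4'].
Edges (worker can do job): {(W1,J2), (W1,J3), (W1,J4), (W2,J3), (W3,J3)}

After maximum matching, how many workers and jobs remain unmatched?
Unmatched: 1 workers, 2 jobs

Maximum matching size: 2
Workers: 3 total, 2 matched, 1 unmatched
Jobs: 4 total, 2 matched, 2 unmatched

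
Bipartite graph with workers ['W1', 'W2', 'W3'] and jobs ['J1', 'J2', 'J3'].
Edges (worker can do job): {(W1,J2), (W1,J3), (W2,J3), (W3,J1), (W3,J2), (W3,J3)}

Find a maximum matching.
Matching: {(W1,J2), (W2,J3), (W3,J1)}

Maximum matching (size 3):
  W1 → J2
  W2 → J3
  W3 → J1

Each worker is assigned to at most one job, and each job to at most one worker.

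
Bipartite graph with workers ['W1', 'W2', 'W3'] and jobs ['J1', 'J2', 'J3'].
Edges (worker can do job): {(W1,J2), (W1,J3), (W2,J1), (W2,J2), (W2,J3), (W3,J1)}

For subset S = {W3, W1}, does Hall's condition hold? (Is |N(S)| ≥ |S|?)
Yes: |N(S)| = 3, |S| = 2

Subset S = {W3, W1}
Neighbors N(S) = {J1, J2, J3}

|N(S)| = 3, |S| = 2
Hall's condition: |N(S)| ≥ |S| is satisfied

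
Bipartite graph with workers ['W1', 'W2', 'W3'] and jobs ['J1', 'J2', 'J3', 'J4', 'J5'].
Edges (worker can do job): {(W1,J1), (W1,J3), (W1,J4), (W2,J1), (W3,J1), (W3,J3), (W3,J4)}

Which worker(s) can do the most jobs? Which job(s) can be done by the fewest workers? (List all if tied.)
Most versatile: W1, W3 (3 jobs); Least covered: J2, J5 (0 workers)

Worker degrees (jobs they can do): W1:3, W2:1, W3:3
Job degrees (workers who can do it): J1:3, J2:0, J3:2, J4:2, J5:0

Maximum worker degree is 3, achieved by: W1, W3
Minimum job degree is 0, achieved by: J2, J5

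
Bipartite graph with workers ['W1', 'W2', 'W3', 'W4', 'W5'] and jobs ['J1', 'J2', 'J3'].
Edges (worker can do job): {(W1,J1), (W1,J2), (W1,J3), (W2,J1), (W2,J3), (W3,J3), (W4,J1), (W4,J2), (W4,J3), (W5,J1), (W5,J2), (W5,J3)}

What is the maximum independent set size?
Maximum independent set = 5

By König's theorem:
- Min vertex cover = Max matching = 3
- Max independent set = Total vertices - Min vertex cover
- Max independent set = 8 - 3 = 5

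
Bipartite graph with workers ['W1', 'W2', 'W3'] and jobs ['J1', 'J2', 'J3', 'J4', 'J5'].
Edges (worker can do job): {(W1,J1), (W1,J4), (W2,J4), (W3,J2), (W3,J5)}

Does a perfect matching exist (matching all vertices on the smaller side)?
Yes, perfect matching exists (size 3)

Perfect matching: {(W1,J1), (W2,J4), (W3,J5)}
All 3 vertices on the smaller side are matched.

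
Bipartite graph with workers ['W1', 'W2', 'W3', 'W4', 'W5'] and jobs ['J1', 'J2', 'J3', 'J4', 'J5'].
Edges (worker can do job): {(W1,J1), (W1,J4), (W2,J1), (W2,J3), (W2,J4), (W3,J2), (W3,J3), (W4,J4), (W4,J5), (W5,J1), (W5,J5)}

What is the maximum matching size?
Maximum matching size = 5

Maximum matching: {(W1,J4), (W2,J3), (W3,J2), (W4,J5), (W5,J1)}
Size: 5

This assigns 5 workers to 5 distinct jobs.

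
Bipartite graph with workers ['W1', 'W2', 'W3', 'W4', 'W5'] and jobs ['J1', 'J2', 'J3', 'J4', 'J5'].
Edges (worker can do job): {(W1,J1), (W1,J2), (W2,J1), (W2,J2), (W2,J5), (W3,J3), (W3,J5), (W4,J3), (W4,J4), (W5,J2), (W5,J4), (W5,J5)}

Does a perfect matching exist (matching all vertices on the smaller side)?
Yes, perfect matching exists (size 5)

Perfect matching: {(W1,J2), (W2,J1), (W3,J5), (W4,J3), (W5,J4)}
All 5 vertices on the smaller side are matched.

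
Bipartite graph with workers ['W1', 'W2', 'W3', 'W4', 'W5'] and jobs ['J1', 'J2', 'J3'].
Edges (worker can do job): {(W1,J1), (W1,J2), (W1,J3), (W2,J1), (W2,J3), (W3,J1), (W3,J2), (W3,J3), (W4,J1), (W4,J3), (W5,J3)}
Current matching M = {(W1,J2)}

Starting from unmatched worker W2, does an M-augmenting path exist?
Yes: W2 → J3

An M-augmenting path alternates non-matching / matching edges, starting and ending at unmatched vertices.
Path: W2 → J3
(J3 is unmatched in M, so the path is augmenting.)
Flipping edges along this path would increase |M| from 1 to 2.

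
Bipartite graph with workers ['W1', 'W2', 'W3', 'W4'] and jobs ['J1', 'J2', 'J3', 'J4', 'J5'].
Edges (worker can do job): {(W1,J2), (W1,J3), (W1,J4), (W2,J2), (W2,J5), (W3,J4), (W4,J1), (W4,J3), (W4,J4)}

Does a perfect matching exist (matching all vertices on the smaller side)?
Yes, perfect matching exists (size 4)

Perfect matching: {(W1,J2), (W2,J5), (W3,J4), (W4,J3)}
All 4 vertices on the smaller side are matched.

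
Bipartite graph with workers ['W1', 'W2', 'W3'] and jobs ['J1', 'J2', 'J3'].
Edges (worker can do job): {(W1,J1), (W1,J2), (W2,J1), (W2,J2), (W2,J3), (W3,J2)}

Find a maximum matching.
Matching: {(W1,J1), (W2,J3), (W3,J2)}

Maximum matching (size 3):
  W1 → J1
  W2 → J3
  W3 → J2

Each worker is assigned to at most one job, and each job to at most one worker.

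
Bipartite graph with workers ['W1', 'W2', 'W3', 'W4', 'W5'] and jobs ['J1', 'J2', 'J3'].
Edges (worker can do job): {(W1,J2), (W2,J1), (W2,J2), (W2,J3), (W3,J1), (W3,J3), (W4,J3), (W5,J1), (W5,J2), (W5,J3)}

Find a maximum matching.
Matching: {(W1,J2), (W3,J3), (W5,J1)}

Maximum matching (size 3):
  W1 → J2
  W3 → J3
  W5 → J1

Each worker is assigned to at most one job, and each job to at most one worker.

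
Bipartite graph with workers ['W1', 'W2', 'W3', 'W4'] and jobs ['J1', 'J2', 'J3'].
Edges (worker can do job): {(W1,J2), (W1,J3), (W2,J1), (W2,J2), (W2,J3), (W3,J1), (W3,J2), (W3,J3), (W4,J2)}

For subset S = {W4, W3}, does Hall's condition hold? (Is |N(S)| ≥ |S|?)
Yes: |N(S)| = 3, |S| = 2

Subset S = {W4, W3}
Neighbors N(S) = {J1, J2, J3}

|N(S)| = 3, |S| = 2
Hall's condition: |N(S)| ≥ |S| is satisfied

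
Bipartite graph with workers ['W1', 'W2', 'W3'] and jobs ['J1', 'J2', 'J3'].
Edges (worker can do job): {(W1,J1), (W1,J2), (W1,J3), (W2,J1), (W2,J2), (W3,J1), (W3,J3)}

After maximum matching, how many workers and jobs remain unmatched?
Unmatched: 0 workers, 0 jobs

Maximum matching size: 3
Workers: 3 total, 3 matched, 0 unmatched
Jobs: 3 total, 3 matched, 0 unmatched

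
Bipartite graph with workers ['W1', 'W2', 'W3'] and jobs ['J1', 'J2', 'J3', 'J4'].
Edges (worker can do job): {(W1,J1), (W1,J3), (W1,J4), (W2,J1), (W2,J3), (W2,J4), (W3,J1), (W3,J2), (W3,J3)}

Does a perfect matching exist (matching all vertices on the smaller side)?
Yes, perfect matching exists (size 3)

Perfect matching: {(W1,J3), (W2,J4), (W3,J1)}
All 3 vertices on the smaller side are matched.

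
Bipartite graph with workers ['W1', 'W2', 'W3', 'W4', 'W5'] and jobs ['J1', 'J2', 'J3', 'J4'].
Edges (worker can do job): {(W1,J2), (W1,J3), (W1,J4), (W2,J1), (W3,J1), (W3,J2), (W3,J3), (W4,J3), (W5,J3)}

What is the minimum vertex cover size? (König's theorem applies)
Minimum vertex cover size = 4

By König's theorem: in bipartite graphs,
min vertex cover = max matching = 4

Maximum matching has size 4, so minimum vertex cover also has size 4.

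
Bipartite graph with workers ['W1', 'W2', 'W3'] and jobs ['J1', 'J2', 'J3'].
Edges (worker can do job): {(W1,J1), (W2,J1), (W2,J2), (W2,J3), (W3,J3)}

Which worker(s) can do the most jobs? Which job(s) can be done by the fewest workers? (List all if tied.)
Most versatile: W2 (3 jobs); Least covered: J2 (1 workers)

Worker degrees (jobs they can do): W1:1, W2:3, W3:1
Job degrees (workers who can do it): J1:2, J2:1, J3:2

Maximum worker degree is 3, achieved by: W2
Minimum job degree is 1, achieved by: J2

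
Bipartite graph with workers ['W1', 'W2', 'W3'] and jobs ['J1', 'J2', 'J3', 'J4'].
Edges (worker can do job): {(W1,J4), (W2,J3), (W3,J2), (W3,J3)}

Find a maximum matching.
Matching: {(W1,J4), (W2,J3), (W3,J2)}

Maximum matching (size 3):
  W1 → J4
  W2 → J3
  W3 → J2

Each worker is assigned to at most one job, and each job to at most one worker.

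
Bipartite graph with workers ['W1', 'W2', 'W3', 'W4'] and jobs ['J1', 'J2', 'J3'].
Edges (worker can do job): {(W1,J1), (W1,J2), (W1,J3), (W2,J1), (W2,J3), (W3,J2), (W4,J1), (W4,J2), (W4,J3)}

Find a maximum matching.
Matching: {(W1,J3), (W2,J1), (W4,J2)}

Maximum matching (size 3):
  W1 → J3
  W2 → J1
  W4 → J2

Each worker is assigned to at most one job, and each job to at most one worker.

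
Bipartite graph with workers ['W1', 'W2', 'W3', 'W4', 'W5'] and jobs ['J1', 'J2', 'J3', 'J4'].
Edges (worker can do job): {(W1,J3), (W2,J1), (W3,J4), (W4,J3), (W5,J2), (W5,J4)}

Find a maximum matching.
Matching: {(W2,J1), (W3,J4), (W4,J3), (W5,J2)}

Maximum matching (size 4):
  W2 → J1
  W3 → J4
  W4 → J3
  W5 → J2

Each worker is assigned to at most one job, and each job to at most one worker.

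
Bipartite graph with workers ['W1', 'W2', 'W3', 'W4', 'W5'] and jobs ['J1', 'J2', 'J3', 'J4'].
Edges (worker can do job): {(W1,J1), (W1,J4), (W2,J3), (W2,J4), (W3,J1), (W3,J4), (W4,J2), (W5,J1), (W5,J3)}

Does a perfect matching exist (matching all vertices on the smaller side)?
Yes, perfect matching exists (size 4)

Perfect matching: {(W2,J3), (W3,J4), (W4,J2), (W5,J1)}
All 4 vertices on the smaller side are matched.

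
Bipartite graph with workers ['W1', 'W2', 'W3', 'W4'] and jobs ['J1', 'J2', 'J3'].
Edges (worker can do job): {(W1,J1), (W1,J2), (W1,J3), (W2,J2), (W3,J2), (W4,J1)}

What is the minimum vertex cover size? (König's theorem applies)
Minimum vertex cover size = 3

By König's theorem: in bipartite graphs,
min vertex cover = max matching = 3

Maximum matching has size 3, so minimum vertex cover also has size 3.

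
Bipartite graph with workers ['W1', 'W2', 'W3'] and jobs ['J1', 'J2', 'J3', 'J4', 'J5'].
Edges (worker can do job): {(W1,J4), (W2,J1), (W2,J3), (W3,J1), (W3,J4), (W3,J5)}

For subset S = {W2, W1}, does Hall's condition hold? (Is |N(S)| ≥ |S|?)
Yes: |N(S)| = 3, |S| = 2

Subset S = {W2, W1}
Neighbors N(S) = {J1, J3, J4}

|N(S)| = 3, |S| = 2
Hall's condition: |N(S)| ≥ |S| is satisfied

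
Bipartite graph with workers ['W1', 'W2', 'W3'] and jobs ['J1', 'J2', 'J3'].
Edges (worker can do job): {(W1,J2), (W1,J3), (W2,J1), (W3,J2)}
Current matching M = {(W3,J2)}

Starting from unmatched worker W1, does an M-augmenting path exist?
Yes: W1 → J3

An M-augmenting path alternates non-matching / matching edges, starting and ending at unmatched vertices.
Path: W1 → J3
(J3 is unmatched in M, so the path is augmenting.)
Flipping edges along this path would increase |M| from 1 to 2.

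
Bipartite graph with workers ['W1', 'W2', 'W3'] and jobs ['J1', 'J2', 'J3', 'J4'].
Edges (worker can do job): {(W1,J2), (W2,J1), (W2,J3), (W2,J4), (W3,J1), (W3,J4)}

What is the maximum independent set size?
Maximum independent set = 4

By König's theorem:
- Min vertex cover = Max matching = 3
- Max independent set = Total vertices - Min vertex cover
- Max independent set = 7 - 3 = 4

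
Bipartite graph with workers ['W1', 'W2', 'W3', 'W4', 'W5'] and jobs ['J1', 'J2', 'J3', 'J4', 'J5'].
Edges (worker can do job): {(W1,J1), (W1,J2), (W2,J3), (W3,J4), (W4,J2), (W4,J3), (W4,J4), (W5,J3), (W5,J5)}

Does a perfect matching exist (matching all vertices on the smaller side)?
Yes, perfect matching exists (size 5)

Perfect matching: {(W1,J1), (W2,J3), (W3,J4), (W4,J2), (W5,J5)}
All 5 vertices on the smaller side are matched.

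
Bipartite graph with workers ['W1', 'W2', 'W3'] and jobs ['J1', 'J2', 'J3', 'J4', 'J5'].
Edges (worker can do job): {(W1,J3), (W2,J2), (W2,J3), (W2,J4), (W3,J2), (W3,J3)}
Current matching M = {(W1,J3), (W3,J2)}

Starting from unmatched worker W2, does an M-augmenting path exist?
Yes: W2 → J4

An M-augmenting path alternates non-matching / matching edges, starting and ending at unmatched vertices.
Path: W2 → J4
(J4 is unmatched in M, so the path is augmenting.)
Flipping edges along this path would increase |M| from 2 to 3.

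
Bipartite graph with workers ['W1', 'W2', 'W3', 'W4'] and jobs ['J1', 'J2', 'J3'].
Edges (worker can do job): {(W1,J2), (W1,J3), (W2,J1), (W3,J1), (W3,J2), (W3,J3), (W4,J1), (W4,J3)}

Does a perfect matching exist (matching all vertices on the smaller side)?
Yes, perfect matching exists (size 3)

Perfect matching: {(W1,J2), (W3,J1), (W4,J3)}
All 3 vertices on the smaller side are matched.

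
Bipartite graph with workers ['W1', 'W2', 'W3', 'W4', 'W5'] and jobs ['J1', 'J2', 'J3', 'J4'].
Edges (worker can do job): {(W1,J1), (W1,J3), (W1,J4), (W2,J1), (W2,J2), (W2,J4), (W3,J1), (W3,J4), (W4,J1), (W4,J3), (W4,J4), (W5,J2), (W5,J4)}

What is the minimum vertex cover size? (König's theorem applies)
Minimum vertex cover size = 4

By König's theorem: in bipartite graphs,
min vertex cover = max matching = 4

Maximum matching has size 4, so minimum vertex cover also has size 4.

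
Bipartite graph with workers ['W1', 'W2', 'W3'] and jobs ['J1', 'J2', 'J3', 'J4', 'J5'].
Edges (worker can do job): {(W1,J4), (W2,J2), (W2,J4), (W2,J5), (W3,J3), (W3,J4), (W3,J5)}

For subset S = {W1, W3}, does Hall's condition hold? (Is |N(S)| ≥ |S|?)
Yes: |N(S)| = 3, |S| = 2

Subset S = {W1, W3}
Neighbors N(S) = {J3, J4, J5}

|N(S)| = 3, |S| = 2
Hall's condition: |N(S)| ≥ |S| is satisfied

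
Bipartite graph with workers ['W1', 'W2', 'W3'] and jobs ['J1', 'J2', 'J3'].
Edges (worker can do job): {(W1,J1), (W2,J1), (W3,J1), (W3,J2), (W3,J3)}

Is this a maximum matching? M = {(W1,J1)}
No, size 1 is not maximum

Proposed matching has size 1.
Maximum matching size for this graph: 2.

This is NOT maximum - can be improved to size 2.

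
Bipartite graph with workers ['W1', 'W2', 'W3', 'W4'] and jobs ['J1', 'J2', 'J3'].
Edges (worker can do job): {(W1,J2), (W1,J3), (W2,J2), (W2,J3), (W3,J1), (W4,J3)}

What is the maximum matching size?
Maximum matching size = 3

Maximum matching: {(W1,J2), (W3,J1), (W4,J3)}
Size: 3

This assigns 3 workers to 3 distinct jobs.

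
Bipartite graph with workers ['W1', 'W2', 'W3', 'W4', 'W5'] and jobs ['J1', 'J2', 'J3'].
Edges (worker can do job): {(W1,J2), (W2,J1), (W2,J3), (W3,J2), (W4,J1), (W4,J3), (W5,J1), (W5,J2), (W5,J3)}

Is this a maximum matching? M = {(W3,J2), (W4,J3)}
No, size 2 is not maximum

Proposed matching has size 2.
Maximum matching size for this graph: 3.

This is NOT maximum - can be improved to size 3.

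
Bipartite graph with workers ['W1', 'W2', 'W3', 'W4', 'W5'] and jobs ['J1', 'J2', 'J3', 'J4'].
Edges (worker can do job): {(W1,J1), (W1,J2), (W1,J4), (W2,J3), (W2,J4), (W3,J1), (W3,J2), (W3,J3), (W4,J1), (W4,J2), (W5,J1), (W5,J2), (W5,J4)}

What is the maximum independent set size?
Maximum independent set = 5

By König's theorem:
- Min vertex cover = Max matching = 4
- Max independent set = Total vertices - Min vertex cover
- Max independent set = 9 - 4 = 5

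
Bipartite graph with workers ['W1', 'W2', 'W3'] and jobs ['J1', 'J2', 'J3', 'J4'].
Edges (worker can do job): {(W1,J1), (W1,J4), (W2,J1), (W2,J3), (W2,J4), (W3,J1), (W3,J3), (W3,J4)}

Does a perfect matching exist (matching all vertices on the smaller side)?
Yes, perfect matching exists (size 3)

Perfect matching: {(W1,J1), (W2,J3), (W3,J4)}
All 3 vertices on the smaller side are matched.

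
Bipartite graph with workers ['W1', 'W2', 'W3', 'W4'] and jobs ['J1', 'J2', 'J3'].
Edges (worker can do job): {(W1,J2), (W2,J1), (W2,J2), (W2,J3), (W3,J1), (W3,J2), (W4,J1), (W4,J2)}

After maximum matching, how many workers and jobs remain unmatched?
Unmatched: 1 workers, 0 jobs

Maximum matching size: 3
Workers: 4 total, 3 matched, 1 unmatched
Jobs: 3 total, 3 matched, 0 unmatched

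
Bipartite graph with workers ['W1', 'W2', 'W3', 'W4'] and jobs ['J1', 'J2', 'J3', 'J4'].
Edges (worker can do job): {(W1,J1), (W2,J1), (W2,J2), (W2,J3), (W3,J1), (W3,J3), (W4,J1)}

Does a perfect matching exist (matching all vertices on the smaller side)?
No, maximum matching has size 3 < 4

Maximum matching has size 3, need 4 for perfect matching.
Unmatched workers: ['W1']
Unmatched jobs: ['J4']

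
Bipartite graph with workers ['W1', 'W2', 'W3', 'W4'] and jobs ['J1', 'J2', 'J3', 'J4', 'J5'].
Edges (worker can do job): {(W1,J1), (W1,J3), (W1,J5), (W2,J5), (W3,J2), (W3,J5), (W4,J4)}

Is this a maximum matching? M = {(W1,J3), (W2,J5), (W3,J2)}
No, size 3 is not maximum

Proposed matching has size 3.
Maximum matching size for this graph: 4.

This is NOT maximum - can be improved to size 4.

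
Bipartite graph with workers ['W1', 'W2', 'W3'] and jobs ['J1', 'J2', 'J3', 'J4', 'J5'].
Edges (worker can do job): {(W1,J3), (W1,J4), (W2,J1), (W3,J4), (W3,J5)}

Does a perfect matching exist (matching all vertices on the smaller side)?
Yes, perfect matching exists (size 3)

Perfect matching: {(W1,J3), (W2,J1), (W3,J4)}
All 3 vertices on the smaller side are matched.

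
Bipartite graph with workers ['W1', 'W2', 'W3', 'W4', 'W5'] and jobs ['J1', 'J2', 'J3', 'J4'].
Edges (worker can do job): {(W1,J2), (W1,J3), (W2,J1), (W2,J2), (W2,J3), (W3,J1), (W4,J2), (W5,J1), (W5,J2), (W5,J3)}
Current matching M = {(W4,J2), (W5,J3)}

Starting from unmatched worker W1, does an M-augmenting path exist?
Yes: W1 → J3 → W5 → J1

An M-augmenting path alternates non-matching / matching edges, starting and ending at unmatched vertices.
Path: W1 → J3 → W5 → J1
(J1 is unmatched in M, so the path is augmenting.)
Flipping edges along this path would increase |M| from 2 to 3.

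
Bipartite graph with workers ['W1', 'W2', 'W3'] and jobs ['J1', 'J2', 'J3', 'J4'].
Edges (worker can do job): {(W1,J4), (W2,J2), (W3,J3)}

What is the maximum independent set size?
Maximum independent set = 4

By König's theorem:
- Min vertex cover = Max matching = 3
- Max independent set = Total vertices - Min vertex cover
- Max independent set = 7 - 3 = 4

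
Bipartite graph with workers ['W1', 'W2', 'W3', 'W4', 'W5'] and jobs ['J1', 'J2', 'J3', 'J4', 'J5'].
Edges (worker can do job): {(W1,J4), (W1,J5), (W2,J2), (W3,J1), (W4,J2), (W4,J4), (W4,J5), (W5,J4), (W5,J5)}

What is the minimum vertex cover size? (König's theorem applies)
Minimum vertex cover size = 4

By König's theorem: in bipartite graphs,
min vertex cover = max matching = 4

Maximum matching has size 4, so minimum vertex cover also has size 4.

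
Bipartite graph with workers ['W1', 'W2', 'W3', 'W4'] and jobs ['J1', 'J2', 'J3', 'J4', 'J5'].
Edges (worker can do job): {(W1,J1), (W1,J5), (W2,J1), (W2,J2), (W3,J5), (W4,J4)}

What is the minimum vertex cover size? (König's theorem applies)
Minimum vertex cover size = 4

By König's theorem: in bipartite graphs,
min vertex cover = max matching = 4

Maximum matching has size 4, so minimum vertex cover also has size 4.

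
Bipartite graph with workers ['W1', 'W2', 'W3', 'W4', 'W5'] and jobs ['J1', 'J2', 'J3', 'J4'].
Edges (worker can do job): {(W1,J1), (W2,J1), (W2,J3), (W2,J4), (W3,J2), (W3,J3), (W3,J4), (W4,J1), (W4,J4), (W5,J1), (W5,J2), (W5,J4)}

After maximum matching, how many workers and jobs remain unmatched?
Unmatched: 1 workers, 0 jobs

Maximum matching size: 4
Workers: 5 total, 4 matched, 1 unmatched
Jobs: 4 total, 4 matched, 0 unmatched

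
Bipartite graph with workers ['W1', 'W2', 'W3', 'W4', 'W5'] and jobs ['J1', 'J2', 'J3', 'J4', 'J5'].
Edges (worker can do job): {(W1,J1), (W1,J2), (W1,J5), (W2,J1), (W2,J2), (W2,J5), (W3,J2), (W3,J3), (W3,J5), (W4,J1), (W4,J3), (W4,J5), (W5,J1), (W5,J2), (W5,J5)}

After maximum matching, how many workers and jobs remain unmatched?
Unmatched: 1 workers, 1 jobs

Maximum matching size: 4
Workers: 5 total, 4 matched, 1 unmatched
Jobs: 5 total, 4 matched, 1 unmatched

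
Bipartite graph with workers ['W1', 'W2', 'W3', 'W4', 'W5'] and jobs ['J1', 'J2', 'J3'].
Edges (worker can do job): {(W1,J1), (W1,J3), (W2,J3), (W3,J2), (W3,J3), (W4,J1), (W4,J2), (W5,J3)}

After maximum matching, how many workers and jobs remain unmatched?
Unmatched: 2 workers, 0 jobs

Maximum matching size: 3
Workers: 5 total, 3 matched, 2 unmatched
Jobs: 3 total, 3 matched, 0 unmatched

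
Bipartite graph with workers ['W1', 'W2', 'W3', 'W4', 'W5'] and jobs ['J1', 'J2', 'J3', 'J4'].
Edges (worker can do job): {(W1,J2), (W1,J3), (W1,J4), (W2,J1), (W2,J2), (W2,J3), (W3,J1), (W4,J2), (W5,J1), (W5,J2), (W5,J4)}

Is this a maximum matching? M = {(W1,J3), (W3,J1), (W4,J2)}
No, size 3 is not maximum

Proposed matching has size 3.
Maximum matching size for this graph: 4.

This is NOT maximum - can be improved to size 4.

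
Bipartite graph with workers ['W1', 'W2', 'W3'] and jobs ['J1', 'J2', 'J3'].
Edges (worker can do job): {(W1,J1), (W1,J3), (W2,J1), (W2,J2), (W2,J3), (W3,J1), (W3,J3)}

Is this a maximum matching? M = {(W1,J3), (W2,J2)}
No, size 2 is not maximum

Proposed matching has size 2.
Maximum matching size for this graph: 3.

This is NOT maximum - can be improved to size 3.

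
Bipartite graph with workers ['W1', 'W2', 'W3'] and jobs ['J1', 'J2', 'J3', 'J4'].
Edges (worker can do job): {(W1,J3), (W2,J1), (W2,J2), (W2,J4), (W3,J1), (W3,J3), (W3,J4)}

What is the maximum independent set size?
Maximum independent set = 4

By König's theorem:
- Min vertex cover = Max matching = 3
- Max independent set = Total vertices - Min vertex cover
- Max independent set = 7 - 3 = 4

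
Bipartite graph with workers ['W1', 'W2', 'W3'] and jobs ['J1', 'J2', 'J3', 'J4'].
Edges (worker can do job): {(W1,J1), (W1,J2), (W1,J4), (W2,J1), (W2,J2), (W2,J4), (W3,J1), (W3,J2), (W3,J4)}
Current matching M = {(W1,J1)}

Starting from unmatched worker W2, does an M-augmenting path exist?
Yes: W2 → J1 → W1 → J4

An M-augmenting path alternates non-matching / matching edges, starting and ending at unmatched vertices.
Path: W2 → J1 → W1 → J4
(J4 is unmatched in M, so the path is augmenting.)
Flipping edges along this path would increase |M| from 1 to 2.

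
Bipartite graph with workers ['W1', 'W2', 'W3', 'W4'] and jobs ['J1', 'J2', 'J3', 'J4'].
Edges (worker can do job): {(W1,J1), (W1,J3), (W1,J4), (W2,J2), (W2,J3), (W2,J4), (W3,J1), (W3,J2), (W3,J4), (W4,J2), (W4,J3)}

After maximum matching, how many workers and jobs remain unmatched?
Unmatched: 0 workers, 0 jobs

Maximum matching size: 4
Workers: 4 total, 4 matched, 0 unmatched
Jobs: 4 total, 4 matched, 0 unmatched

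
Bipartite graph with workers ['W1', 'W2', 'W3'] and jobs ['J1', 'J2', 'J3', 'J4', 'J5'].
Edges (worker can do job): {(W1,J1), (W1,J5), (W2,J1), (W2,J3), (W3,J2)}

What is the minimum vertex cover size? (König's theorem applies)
Minimum vertex cover size = 3

By König's theorem: in bipartite graphs,
min vertex cover = max matching = 3

Maximum matching has size 3, so minimum vertex cover also has size 3.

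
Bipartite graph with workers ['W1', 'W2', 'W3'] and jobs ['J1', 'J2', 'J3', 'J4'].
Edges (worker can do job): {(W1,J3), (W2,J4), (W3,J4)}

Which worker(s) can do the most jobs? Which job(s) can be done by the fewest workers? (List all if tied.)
Most versatile: W1, W2, W3 (1 jobs); Least covered: J1, J2 (0 workers)

Worker degrees (jobs they can do): W1:1, W2:1, W3:1
Job degrees (workers who can do it): J1:0, J2:0, J3:1, J4:2

Maximum worker degree is 1, achieved by: W1, W2, W3
Minimum job degree is 0, achieved by: J1, J2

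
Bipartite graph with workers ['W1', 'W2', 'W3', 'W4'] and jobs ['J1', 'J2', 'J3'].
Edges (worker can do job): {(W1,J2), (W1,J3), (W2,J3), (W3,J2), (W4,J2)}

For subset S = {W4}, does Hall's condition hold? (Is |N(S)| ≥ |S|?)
Yes: |N(S)| = 1, |S| = 1

Subset S = {W4}
Neighbors N(S) = {J2}

|N(S)| = 1, |S| = 1
Hall's condition: |N(S)| ≥ |S| is satisfied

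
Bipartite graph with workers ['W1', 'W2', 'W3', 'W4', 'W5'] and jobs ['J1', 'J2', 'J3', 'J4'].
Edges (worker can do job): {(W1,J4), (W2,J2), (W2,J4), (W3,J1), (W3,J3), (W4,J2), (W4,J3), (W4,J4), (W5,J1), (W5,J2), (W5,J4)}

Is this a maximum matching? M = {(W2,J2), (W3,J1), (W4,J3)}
No, size 3 is not maximum

Proposed matching has size 3.
Maximum matching size for this graph: 4.

This is NOT maximum - can be improved to size 4.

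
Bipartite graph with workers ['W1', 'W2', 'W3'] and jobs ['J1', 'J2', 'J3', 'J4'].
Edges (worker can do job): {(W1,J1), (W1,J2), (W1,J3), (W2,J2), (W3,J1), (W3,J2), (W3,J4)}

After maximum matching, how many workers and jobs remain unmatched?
Unmatched: 0 workers, 1 jobs

Maximum matching size: 3
Workers: 3 total, 3 matched, 0 unmatched
Jobs: 4 total, 3 matched, 1 unmatched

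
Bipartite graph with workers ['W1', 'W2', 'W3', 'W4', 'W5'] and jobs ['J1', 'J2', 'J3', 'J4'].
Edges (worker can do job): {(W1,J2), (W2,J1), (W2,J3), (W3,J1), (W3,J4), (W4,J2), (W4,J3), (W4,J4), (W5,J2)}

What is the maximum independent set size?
Maximum independent set = 5

By König's theorem:
- Min vertex cover = Max matching = 4
- Max independent set = Total vertices - Min vertex cover
- Max independent set = 9 - 4 = 5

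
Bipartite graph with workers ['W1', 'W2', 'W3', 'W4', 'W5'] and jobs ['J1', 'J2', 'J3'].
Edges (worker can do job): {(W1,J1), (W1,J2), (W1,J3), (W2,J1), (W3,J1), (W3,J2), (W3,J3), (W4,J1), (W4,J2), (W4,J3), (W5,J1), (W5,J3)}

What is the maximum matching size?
Maximum matching size = 3

Maximum matching: {(W3,J1), (W4,J2), (W5,J3)}
Size: 3

This assigns 3 workers to 3 distinct jobs.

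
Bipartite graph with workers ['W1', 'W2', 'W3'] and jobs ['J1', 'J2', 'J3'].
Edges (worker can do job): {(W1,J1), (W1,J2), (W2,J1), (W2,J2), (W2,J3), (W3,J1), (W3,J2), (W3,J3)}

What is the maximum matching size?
Maximum matching size = 3

Maximum matching: {(W1,J1), (W2,J3), (W3,J2)}
Size: 3

This assigns 3 workers to 3 distinct jobs.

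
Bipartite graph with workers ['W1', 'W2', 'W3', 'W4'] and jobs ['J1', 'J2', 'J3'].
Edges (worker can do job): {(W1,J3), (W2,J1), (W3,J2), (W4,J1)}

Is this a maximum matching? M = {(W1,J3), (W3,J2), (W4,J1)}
Yes, size 3 is maximum

Proposed matching has size 3.
Maximum matching size for this graph: 3.

This is a maximum matching.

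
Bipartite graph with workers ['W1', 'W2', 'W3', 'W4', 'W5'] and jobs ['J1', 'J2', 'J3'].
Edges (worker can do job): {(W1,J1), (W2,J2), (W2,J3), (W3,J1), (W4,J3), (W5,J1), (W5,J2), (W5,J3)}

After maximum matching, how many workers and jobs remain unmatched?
Unmatched: 2 workers, 0 jobs

Maximum matching size: 3
Workers: 5 total, 3 matched, 2 unmatched
Jobs: 3 total, 3 matched, 0 unmatched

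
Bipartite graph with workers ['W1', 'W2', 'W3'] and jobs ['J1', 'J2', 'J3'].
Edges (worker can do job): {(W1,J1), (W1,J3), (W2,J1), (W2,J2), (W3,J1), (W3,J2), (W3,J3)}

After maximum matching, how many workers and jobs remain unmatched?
Unmatched: 0 workers, 0 jobs

Maximum matching size: 3
Workers: 3 total, 3 matched, 0 unmatched
Jobs: 3 total, 3 matched, 0 unmatched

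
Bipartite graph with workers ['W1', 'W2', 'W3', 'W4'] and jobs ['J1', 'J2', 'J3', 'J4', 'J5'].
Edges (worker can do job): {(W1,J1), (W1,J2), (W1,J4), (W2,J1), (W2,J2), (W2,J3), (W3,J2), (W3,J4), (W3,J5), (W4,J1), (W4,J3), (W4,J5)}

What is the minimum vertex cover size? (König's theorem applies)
Minimum vertex cover size = 4

By König's theorem: in bipartite graphs,
min vertex cover = max matching = 4

Maximum matching has size 4, so minimum vertex cover also has size 4.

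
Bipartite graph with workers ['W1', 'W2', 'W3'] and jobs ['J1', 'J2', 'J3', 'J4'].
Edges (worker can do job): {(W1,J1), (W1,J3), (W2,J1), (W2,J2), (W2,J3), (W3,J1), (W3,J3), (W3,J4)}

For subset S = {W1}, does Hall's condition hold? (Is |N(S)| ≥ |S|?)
Yes: |N(S)| = 2, |S| = 1

Subset S = {W1}
Neighbors N(S) = {J1, J3}

|N(S)| = 2, |S| = 1
Hall's condition: |N(S)| ≥ |S| is satisfied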